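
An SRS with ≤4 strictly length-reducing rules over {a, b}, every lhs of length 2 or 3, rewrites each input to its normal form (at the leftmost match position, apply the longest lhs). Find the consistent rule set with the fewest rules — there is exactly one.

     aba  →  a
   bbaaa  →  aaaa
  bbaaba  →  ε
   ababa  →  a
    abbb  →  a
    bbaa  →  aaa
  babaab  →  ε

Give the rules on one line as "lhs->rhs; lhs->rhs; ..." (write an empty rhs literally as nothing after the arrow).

  | aba => bb => a
  | bbaaa => aaaa
  | bbaaba => aaaba => aabb => ab => ε
  | ababa => bbba => aba => bb => a

ab->; aba->bb; bb->a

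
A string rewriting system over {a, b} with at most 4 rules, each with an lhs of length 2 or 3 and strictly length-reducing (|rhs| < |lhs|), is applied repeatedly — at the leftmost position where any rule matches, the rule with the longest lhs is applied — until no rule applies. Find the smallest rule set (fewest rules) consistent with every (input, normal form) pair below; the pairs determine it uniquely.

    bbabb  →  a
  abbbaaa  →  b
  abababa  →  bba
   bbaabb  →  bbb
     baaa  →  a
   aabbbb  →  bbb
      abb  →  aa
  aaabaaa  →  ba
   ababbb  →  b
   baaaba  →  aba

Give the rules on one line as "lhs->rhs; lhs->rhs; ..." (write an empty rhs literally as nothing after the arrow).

aaa->b; abb->aa; baa->; bab->a

  | bbabb => bab => a
  | abbbaaa => aabaaa => aaa => b
  | abababa => aaaba => bba
  | bbaabb => bbb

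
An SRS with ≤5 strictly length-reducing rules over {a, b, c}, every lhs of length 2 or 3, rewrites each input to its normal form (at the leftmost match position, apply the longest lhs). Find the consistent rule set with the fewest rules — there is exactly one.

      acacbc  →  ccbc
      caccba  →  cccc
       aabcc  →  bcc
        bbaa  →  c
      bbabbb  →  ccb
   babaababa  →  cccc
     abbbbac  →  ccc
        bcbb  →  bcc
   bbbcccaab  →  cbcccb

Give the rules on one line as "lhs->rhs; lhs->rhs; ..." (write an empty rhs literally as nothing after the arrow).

  | acacbc => cacbc => ccbc
  | caccba => cccba => cccc
  | aabcc => bcc
  | bbaa => caa => c

aa->; ac->c; ba->c; bb->c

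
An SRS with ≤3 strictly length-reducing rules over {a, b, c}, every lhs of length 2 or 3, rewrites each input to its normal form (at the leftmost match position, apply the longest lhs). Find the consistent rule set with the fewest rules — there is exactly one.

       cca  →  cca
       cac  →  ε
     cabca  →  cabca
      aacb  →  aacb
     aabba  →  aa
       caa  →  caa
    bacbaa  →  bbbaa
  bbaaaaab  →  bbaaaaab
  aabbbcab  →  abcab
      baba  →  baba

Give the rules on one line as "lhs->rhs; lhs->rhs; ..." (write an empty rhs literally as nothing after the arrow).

abb->; bac->bb; cac->

  | cca
  | cac => ε
  | cabca
  | aacb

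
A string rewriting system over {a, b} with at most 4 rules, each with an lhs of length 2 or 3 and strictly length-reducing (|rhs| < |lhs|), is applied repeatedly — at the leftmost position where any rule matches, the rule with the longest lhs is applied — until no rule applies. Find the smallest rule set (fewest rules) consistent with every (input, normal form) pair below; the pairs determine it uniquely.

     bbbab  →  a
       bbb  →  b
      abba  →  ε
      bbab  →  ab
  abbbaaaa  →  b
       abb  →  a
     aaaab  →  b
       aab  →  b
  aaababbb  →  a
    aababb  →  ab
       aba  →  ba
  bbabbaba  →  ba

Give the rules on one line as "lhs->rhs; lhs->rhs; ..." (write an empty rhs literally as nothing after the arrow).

aa->; aba->ba; bab->a; bb->

  | bbbab => bab => a
  | bbb => b
  | abba => aa => ε
  | bbab => ab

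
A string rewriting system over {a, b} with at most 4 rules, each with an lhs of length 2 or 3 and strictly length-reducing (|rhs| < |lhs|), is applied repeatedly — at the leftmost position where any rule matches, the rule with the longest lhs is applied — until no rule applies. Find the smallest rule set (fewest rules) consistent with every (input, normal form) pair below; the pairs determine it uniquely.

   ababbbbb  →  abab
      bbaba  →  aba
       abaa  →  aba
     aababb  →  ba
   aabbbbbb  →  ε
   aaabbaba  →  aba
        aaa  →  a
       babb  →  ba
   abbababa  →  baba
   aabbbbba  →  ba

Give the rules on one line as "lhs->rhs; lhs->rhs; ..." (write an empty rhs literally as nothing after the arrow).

  | ababbbbb => ababbb => abab
  | bbaba => aba
  | abaa => aba
  | aababb => babb => ba

aa->a; aab->b; bb->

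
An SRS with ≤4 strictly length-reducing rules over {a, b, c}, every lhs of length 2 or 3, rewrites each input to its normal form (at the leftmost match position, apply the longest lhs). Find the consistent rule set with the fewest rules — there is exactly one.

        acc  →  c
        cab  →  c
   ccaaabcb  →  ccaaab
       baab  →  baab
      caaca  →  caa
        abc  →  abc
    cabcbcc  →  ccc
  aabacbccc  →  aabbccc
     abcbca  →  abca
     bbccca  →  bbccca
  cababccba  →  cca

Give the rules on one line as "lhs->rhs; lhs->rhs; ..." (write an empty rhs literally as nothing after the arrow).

  | acc => c
  | cab => c
  | ccaaabcb => ccaaab
  | baab

ac->; cab->c; cb->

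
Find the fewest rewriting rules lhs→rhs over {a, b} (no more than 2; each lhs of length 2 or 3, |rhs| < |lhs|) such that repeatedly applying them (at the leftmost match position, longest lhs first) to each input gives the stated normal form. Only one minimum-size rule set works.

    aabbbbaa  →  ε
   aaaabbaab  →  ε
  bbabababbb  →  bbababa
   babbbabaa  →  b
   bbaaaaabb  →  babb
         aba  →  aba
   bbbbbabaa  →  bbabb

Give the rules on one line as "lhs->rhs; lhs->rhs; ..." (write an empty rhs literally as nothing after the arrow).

  | aabbbbaa => bbbbbaa => bbaa => bbb => ε
  | aaaabbaab => baabbaab => bbbbaab => baab => bbb => ε
  | bbabababbb => bbababa
  | babbbabaa => baabaa => bbbaa => aa => b

aa->b; bbb->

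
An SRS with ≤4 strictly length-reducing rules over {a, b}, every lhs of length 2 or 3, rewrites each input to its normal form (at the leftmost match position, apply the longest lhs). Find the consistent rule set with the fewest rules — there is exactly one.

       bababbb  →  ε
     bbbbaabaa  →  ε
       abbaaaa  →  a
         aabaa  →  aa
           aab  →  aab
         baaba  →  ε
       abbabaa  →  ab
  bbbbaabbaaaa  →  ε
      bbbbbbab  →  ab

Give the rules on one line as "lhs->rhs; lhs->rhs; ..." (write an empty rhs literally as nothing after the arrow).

ba->; baa->; bbb->

  | bababbb => babbb => bbb => ε
  | bbbbaabaa => baabaa => baa => ε
  | abbaaaa => abaa => a
  | aabaa => aa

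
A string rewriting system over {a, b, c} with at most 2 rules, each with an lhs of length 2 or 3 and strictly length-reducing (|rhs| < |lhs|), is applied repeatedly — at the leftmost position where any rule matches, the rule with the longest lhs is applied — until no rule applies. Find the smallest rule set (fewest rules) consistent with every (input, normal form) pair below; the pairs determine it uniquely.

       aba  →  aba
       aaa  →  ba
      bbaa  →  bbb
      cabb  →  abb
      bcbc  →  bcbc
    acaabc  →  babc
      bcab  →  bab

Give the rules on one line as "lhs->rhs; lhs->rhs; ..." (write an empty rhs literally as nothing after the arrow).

  | aba
  | aaa => ba
  | bbaa => bbb
  | cabb => abb

aa->b; ca->a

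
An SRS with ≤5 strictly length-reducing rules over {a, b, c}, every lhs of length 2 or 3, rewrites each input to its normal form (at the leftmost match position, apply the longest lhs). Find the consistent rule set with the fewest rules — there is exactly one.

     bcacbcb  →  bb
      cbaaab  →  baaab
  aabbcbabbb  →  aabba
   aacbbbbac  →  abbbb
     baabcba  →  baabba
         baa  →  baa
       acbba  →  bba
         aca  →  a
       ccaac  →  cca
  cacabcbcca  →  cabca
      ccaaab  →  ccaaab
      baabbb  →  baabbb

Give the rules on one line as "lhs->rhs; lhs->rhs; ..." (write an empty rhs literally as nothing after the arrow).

  | bcacbcb => bcbcb => bbcb => bb
  | cbaaab => baaab
  | aabbcbabbb => aabbabbb => aabbabb => aabbab => aabba
  | aacbbbbac => abbbbac => abbbb

ac->; bab->ba; bbc->b; cb->b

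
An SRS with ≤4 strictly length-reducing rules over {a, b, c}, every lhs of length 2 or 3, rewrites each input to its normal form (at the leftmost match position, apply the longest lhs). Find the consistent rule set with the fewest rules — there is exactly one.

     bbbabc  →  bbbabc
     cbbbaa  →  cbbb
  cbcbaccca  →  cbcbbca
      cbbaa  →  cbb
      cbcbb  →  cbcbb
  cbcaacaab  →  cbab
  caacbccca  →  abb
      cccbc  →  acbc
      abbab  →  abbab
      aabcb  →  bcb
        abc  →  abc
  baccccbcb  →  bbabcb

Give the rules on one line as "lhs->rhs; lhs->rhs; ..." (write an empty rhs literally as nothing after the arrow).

  | bbbabc
  | cbbbaa => cbbb
  | cbcbaccca => cbcbbca
  | cbbaa => cbb

aa->; aca->b; acc->b; cc->a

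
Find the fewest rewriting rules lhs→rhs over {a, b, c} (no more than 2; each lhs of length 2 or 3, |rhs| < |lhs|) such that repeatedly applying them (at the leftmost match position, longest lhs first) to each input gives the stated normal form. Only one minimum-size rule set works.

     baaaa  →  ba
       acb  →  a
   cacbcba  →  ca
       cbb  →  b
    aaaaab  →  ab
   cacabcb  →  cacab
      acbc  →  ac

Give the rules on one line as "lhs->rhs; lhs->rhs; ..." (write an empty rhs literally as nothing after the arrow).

aa->a; cb->

  | baaaa => baaa => baa => ba
  | acb => a
  | cacbcba => cacba => caa => ca
  | cbb => b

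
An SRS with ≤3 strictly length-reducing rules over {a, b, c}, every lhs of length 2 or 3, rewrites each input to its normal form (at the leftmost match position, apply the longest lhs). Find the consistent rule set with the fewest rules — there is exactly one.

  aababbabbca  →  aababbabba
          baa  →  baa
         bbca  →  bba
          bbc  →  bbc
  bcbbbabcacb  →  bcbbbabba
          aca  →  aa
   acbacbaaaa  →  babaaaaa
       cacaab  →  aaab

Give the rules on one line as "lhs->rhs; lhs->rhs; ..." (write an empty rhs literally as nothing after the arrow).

  | aababbabbca => aababbabba
  | baa
  | bbca => bba
  | bbc

acb->ba; ca->a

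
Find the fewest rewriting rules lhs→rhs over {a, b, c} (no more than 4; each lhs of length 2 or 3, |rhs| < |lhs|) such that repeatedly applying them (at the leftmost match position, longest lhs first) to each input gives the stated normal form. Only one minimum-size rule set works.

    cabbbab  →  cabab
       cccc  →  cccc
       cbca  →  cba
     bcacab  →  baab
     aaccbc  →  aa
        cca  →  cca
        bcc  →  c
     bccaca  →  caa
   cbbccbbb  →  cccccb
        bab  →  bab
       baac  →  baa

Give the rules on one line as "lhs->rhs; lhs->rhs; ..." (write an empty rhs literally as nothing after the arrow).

ac->a; bb->c; bc->; bca->ba

  | cabbbab => cacbab => cabab
  | cccc
  | cbca => cba
  | bcacab => bacab => baab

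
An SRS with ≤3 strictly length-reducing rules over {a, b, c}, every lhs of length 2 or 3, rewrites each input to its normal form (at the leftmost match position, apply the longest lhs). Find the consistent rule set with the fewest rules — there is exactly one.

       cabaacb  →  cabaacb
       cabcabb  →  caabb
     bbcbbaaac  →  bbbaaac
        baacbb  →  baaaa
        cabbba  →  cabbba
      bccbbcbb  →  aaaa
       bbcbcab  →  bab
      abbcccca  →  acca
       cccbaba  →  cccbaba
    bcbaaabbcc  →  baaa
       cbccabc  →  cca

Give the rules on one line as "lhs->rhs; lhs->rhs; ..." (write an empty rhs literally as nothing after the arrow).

  | cabaacb
  | cabcabb => caabb
  | bbcbbaaac => bbbaaac
  | baacbb => baaaa

bc->; cbb->aa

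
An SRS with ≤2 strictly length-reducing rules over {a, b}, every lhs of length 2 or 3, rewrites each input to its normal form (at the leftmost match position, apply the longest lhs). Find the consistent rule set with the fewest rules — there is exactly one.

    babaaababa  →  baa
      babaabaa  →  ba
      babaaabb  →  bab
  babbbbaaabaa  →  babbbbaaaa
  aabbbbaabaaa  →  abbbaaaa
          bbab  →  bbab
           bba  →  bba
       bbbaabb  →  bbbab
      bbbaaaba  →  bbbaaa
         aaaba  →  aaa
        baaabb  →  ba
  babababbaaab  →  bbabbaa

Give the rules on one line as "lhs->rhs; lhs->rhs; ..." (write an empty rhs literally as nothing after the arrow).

aab->a; aba->

  | babaaababa => baababa => baaba => baa
  | babaabaa => babaa => ba
  | babaaabb => baabb => bab
  | babbbbaaabaa => babbbbaaaa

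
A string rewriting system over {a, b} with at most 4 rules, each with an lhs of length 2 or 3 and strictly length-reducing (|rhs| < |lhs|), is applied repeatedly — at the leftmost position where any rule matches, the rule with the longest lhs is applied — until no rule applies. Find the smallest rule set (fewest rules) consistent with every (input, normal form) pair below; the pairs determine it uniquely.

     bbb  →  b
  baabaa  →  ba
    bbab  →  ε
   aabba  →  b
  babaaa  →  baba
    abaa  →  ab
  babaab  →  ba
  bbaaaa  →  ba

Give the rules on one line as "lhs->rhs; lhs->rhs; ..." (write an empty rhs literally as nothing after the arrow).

aa->; bb->; bba->b

  | bbb => b
  | baabaa => bbaa => ba
  | bbab => bb => ε
  | aabba => bba => b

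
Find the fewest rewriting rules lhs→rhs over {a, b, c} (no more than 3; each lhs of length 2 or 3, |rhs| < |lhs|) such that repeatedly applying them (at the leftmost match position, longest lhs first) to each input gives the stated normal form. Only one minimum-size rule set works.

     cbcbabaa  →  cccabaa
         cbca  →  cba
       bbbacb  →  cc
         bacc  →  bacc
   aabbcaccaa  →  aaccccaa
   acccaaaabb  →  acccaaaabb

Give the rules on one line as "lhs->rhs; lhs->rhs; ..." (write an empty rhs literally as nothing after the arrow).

  | cbcbabaa => cccabaa
  | cbca => cba
  | bbbacb => bcccb => bccb => bcb => cc
  | bacc

bba->cc; bc->b; bcb->cc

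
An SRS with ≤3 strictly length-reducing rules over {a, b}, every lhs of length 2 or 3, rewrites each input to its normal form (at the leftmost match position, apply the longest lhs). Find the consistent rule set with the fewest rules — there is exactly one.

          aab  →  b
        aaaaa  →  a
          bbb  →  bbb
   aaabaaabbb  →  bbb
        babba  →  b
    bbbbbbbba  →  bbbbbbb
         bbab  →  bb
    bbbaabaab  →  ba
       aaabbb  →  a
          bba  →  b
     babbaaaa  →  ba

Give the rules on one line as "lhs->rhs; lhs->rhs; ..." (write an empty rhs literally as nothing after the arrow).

  | aab => b
  | aaaaa => aaa => a
  | bbb
  | aaabaaabbb => abaaabbb => aaaabbb => aabbb => bbb

aa->; ab->a; bba->b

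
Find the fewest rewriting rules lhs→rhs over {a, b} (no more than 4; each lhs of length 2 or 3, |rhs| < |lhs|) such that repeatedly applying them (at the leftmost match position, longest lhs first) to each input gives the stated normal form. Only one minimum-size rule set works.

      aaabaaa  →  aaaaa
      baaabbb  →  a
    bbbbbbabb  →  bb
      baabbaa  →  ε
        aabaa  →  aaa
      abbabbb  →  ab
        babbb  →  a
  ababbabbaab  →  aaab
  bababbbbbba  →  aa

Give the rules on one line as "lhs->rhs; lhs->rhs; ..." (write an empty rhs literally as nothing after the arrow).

  | aaabaaa => aaaaa
  | baaabbb => aabbb => abbb => bbb => a
  | bbbbbbabb => abbbabb => bbbabb => aabb => abb => bb
  | baabbaa => abbaa => bbaa => ba => ε

abb->bb; ba->; bbb->a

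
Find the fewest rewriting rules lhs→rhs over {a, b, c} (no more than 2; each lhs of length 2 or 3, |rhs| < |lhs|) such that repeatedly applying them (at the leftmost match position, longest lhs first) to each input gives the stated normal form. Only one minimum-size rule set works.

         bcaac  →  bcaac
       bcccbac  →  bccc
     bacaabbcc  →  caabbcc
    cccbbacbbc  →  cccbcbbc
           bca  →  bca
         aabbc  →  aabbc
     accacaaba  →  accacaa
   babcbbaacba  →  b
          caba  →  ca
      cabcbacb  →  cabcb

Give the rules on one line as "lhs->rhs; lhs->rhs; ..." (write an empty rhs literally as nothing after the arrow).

  | bcaac
  | bcccbac => bccc
  | bacaabbcc => caabbcc
  | cccbbacbbc => cccbcbbc

ba->; cba->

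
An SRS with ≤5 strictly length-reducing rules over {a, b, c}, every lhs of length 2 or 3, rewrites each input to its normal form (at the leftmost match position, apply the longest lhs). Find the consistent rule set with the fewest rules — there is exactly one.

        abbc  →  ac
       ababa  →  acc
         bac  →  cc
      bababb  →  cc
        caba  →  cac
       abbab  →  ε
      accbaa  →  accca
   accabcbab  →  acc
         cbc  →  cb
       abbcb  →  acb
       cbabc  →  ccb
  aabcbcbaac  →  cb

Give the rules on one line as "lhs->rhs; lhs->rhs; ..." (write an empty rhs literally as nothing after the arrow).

aa->b; ba->c; bb->; bc->b

  | abbc => ac
  | ababa => acba => acc
  | bac => cc
  | bababb => cbabb => ccbb => cc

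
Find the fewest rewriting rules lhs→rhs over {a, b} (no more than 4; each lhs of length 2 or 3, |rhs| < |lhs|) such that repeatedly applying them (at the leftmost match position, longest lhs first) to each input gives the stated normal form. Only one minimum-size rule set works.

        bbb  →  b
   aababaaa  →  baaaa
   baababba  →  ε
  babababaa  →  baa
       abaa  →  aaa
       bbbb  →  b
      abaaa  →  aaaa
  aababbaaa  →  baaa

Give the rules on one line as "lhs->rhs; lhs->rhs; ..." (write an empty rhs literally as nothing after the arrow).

aab->b; aba->aa; bb->b; bba->

  | bbb => bb => b
  | aababaaa => babaaa => baaaa
  | baababba => bbabba => bba => ε
  | babababaa => baababaa => bbabaa => baa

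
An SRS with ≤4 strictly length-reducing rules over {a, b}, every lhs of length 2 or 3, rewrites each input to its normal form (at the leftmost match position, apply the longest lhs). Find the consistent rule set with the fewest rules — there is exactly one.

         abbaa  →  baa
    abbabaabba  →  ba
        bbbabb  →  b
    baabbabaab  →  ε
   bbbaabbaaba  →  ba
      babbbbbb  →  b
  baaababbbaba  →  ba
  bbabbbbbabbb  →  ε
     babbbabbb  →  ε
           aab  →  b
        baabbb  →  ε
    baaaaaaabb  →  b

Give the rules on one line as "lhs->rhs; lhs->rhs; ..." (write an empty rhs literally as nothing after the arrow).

ab->b; bb->; bba->ba

  | abbaa => bbaa => baa
  | abbabaabba => bbabaabba => babaabba => bbaabba => baabba => babba => bbba => ba
  | bbbabb => babb => bbb => b
  | baabbabaab => babbabaab => bbbabaab => babaab => bbaab => baab => bab => bb => ε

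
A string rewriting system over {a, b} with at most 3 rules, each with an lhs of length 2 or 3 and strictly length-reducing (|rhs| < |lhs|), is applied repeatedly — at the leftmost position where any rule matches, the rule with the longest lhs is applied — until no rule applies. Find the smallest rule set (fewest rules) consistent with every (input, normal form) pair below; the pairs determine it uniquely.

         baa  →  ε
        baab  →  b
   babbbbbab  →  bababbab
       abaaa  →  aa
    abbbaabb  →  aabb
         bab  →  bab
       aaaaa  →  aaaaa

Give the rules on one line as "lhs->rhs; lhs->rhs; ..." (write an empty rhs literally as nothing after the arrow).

  | baa => ε
  | baab => b
  | babbbbbab => bababbab
  | abaaa => aa

baa->; bbb->ba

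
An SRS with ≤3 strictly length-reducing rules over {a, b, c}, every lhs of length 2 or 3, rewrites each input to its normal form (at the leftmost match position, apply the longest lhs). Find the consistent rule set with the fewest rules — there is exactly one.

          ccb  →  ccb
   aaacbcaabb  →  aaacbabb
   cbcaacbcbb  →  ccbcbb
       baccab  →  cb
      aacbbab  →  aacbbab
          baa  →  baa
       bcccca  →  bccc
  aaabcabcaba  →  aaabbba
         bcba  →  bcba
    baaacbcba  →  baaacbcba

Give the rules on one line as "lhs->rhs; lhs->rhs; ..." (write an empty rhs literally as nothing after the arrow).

  | ccb
  | aaacbcaabb => aaacbabb
  | cbcaacbcbb => cbacbcbb => ccbcbb
  | baccab => ccab => cb

bac->c; ca->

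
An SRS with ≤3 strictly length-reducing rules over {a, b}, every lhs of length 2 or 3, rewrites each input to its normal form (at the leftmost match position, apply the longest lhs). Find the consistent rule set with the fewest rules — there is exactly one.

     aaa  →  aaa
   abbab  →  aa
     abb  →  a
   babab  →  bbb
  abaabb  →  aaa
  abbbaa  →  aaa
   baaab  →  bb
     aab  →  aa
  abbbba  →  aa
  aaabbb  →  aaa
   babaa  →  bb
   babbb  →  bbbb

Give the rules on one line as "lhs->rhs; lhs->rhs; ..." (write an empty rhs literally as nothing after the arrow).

  | aaa
  | abbab => abab => aab => aa
  | abb => ab => a
  | babab => bbab => bbb

ab->a; ba->b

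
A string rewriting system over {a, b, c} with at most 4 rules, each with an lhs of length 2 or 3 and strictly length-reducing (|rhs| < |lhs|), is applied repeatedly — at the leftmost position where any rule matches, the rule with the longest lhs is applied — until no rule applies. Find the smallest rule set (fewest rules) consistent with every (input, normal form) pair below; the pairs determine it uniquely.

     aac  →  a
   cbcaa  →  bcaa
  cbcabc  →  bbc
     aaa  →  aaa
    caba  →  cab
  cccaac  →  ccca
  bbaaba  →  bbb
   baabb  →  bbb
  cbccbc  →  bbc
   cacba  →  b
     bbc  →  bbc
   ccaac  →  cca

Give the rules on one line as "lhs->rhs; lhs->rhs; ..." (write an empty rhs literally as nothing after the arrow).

abc->bc; ac->; ba->b; cb->b

  | aac => a
  | cbcaa => bcaa
  | cbcabc => bcabc => bcbc => bbc
  | aaa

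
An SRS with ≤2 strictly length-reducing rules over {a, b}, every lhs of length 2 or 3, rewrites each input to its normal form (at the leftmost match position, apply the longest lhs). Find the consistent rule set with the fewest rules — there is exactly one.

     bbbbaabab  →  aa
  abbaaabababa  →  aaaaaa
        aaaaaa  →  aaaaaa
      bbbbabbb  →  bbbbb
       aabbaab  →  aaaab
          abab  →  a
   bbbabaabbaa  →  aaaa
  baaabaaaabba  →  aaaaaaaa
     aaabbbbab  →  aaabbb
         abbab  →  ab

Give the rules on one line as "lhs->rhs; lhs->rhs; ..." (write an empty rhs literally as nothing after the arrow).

  | bbbbaabab => bbbaabab => bbaabab => baabab => aabab => aa
  | abbaaabababa => abaaabababa => aaaabababa => aaaaaba => aaaaaa
  | aaaaaa
  | bbbbabbb => bbbbb

ba->a; bab->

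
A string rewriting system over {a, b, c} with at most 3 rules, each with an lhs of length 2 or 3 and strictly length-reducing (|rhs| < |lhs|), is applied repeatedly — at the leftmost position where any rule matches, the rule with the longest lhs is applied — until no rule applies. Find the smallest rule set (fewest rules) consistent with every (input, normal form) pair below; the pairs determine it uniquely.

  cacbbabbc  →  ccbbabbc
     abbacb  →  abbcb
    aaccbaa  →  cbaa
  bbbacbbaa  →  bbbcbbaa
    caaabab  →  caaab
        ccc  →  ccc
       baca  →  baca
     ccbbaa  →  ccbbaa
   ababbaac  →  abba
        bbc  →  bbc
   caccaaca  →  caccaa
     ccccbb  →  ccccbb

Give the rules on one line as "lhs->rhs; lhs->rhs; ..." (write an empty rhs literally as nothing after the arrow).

aac->a; aba->a; acb->cb

  | cacbbabbc => ccbbabbc
  | abbacb => abbcb
  | aaccbaa => acbaa => cbaa
  | bbbacbbaa => bbbcbbaa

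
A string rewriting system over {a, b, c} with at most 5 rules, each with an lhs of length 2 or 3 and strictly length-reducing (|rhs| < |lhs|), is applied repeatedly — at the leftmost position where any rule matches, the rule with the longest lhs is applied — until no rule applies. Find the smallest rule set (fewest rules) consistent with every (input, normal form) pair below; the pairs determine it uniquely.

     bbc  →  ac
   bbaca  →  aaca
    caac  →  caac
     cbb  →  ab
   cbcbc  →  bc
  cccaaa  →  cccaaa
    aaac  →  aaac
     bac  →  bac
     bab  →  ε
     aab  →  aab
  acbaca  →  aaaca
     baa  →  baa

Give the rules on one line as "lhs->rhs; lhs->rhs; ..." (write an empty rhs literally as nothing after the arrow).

  | bbc => ac
  | bbaca => aaca
  | caac
  | cbb => ab

bab->; bb->a; cb->a; cbc->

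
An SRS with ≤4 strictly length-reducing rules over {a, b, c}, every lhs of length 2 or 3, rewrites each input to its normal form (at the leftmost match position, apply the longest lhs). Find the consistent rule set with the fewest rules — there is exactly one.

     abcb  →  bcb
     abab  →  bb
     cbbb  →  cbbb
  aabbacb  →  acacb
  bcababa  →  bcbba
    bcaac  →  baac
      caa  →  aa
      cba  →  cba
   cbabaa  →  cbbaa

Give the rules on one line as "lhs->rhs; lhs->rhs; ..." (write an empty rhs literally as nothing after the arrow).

  | abcb => bcb
  | abab => bab => bb
  | cbbb
  | aabbacb => acacb

ab->b; abb->c; caa->aa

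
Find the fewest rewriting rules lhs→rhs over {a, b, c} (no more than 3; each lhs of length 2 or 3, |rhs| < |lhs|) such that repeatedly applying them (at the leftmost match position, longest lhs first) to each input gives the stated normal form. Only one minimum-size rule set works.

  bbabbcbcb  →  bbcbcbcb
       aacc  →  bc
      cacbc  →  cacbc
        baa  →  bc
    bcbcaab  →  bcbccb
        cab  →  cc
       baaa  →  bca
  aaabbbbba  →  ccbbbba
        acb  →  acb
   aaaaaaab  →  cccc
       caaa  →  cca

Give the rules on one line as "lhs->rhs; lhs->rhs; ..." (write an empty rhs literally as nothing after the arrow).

aa->c; aac->b; ab->c

  | bbabbcbcb => bbcbcbcb
  | aacc => bc
  | cacbc
  | baa => bc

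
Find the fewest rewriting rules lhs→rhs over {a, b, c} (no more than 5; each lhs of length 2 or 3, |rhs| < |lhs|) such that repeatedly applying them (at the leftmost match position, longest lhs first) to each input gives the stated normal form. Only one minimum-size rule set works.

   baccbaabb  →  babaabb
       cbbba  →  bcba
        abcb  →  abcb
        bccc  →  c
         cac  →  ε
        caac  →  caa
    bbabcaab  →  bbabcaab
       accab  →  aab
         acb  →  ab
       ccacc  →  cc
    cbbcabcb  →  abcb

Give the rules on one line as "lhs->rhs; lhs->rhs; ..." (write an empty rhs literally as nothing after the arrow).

ac->a; bcc->; cac->; cbb->bc

  | baccbaabb => bacbaabb => babaabb
  | cbbba => bcba
  | abcb
  | bccc => c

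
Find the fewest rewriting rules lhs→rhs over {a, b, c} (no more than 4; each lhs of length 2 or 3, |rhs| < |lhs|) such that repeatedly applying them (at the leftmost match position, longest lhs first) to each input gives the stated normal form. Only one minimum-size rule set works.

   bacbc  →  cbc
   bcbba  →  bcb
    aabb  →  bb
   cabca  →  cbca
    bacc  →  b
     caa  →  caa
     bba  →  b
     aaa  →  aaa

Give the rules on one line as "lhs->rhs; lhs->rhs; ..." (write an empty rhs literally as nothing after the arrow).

  | bacbc => cbc
  | bcbba => bcb
  | aabb => abb => bb
  | cabca => cbca

ab->b; ba->; cc->b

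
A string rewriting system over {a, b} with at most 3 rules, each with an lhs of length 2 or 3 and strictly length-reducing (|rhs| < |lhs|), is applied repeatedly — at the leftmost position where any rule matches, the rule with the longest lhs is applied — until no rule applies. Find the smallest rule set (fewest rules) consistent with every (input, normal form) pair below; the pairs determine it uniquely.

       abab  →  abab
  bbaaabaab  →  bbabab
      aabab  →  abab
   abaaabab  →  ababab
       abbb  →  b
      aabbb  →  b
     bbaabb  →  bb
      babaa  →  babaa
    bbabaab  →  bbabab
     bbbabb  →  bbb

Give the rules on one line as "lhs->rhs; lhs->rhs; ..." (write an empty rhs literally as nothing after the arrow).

  | abab
  | bbaaabaab => bbaabaab => bbabaab => bbabab
  | aabab => abab
  | abaaabab => abaabab => ababab

aab->ab; abb->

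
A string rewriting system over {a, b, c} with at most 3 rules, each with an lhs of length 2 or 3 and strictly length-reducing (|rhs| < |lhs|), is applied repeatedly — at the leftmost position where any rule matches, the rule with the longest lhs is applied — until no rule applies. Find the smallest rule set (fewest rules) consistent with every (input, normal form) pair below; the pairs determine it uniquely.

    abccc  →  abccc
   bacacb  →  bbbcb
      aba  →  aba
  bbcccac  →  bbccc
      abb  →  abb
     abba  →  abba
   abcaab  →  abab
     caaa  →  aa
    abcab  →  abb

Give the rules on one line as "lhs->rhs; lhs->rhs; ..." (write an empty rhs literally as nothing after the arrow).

  | abccc
  | bacacb => bbbcb
  | aba
  | bbcccac => bbccc

aca->bb; ca->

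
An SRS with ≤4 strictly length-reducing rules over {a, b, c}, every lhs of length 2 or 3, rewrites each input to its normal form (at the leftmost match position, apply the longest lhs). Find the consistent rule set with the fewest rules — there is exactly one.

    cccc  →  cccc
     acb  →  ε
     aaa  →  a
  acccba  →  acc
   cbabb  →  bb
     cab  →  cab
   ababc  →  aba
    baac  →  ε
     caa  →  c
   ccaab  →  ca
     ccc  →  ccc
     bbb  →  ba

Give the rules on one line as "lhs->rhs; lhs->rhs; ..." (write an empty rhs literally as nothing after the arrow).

aa->; bbb->ba; bc->; cb->a

  | cccc
  | acb => aa => ε
  | aaa => a
  | acccba => accaa => acc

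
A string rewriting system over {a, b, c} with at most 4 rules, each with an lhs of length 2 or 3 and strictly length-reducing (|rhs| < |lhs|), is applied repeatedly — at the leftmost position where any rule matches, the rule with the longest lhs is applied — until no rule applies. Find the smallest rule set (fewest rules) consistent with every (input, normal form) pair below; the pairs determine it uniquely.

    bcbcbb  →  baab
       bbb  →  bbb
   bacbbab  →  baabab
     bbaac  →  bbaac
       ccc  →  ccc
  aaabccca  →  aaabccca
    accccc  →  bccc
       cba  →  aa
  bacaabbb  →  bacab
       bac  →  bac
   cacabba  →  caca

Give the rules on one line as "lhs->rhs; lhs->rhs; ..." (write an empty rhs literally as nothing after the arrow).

abb->; acc->b; cb->a

  | bcbcbb => bacbb => baab
  | bbb
  | bacbbab => baabab
  | bbaac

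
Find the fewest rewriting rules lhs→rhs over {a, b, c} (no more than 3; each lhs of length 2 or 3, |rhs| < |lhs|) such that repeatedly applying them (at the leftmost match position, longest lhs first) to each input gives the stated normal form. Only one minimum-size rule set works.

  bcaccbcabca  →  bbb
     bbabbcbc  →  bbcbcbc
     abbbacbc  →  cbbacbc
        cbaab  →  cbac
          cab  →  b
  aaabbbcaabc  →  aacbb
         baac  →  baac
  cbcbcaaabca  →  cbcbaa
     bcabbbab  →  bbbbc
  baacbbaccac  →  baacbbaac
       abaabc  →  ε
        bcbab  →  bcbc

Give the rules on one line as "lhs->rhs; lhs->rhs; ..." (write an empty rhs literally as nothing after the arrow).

ab->c; ca->; cc->

  | bcaccbcabca => bccbcabca => bbcabca => bbbca => bbb
  | bbabbcbc => bbcbcbc
  | abbbacbc => cbbacbc
  | cbaab => cbac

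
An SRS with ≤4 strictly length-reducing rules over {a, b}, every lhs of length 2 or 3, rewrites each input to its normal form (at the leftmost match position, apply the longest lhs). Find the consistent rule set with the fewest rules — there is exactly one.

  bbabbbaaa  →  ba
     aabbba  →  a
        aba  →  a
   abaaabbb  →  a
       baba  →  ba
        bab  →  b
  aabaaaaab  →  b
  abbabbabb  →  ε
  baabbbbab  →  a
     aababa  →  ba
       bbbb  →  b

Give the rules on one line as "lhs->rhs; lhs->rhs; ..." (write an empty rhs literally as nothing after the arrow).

aa->; ab->; bb->a; bba->b

  | bbabbbaaa => bbbbaaa => abbaaa => baaa => ba
  | aabbba => bbba => aba => a
  | aba => a
  | abaaabbb => aaabbb => abbb => bb => a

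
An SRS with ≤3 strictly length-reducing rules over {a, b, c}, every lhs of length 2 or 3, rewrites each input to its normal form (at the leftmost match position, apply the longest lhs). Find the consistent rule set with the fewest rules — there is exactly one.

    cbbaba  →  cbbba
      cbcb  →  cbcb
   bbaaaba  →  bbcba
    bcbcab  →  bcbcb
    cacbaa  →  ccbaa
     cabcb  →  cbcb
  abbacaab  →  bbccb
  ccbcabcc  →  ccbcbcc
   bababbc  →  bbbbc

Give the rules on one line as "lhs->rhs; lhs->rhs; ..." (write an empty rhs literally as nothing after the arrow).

aab->cb; ab->b; ac->c

  | cbbaba => cbbba
  | cbcb
  | bbaaaba => bbacba => bbcba
  | bcbcab => bcbcb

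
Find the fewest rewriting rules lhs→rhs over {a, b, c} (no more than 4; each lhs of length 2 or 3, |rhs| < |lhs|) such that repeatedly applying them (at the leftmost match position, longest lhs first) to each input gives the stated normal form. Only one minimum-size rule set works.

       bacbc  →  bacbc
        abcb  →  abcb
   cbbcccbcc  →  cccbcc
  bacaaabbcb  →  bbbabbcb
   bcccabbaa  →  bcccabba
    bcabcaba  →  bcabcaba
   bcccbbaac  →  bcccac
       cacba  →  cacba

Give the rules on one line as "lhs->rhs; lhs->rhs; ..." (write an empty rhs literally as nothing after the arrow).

aa->a; aca->bb; acc->c; cbb->ca

  | bacbc
  | abcb
  | cbbcccbcc => cacccbcc => cccbcc
  | bacaaabbcb => bbbaabbcb => bbbabbcb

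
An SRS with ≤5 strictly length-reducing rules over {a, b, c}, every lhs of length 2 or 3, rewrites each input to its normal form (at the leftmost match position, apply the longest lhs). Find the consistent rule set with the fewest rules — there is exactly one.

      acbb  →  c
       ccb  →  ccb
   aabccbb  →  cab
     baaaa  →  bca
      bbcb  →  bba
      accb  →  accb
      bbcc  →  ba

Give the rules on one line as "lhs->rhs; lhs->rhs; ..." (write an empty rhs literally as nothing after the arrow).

aaa->c; bcb->ba; bcc->cb; cbb->aa

  | acbb => aaa => c
  | ccb
  | aabccbb => aacbbb => aaaab => cab
  | baaaa => bca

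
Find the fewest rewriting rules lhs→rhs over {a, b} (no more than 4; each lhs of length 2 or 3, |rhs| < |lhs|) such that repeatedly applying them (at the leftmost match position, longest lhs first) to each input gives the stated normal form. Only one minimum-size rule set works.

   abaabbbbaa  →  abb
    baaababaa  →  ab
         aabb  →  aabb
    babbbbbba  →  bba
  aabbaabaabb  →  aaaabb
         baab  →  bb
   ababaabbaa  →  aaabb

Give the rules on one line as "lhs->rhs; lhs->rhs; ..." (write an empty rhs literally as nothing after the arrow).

baa->b; bab->; bbb->

  | abaabbbbaa => abbbbbaa => abbaa => abb
  | baaababaa => bababaa => abaa => ab
  | aabb
  | babbbbbba => bbbbba => bba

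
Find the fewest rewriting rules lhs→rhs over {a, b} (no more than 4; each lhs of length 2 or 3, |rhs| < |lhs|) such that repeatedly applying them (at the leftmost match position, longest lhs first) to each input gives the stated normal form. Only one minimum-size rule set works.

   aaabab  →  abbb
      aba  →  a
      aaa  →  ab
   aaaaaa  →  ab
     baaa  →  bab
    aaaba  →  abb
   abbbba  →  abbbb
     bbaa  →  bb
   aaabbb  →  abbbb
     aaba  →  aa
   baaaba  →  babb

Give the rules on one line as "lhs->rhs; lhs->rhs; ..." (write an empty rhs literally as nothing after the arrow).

  | aaabab => abbab => abbb
  | aba => a
  | aaa => ab
  | aaaaaa => abaaa => aaa => ab

aaa->ab; aba->a; bba->bb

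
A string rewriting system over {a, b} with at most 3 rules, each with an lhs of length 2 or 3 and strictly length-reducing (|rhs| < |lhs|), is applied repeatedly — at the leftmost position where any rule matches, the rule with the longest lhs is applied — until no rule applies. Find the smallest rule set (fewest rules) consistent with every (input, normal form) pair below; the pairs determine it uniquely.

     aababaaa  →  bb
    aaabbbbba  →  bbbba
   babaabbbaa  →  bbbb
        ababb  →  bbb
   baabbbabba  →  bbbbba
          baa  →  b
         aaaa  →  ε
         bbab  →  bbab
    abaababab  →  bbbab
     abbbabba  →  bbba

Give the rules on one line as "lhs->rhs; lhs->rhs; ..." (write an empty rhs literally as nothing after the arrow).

aa->; aba->b; abb->b

  | aababaaa => babaaa => bbaa => bb
  | aaabbbbba => abbbbba => bbbba
  | babaabbbaa => bbabbbaa => bbbbaa => bbbb
  | ababb => bbb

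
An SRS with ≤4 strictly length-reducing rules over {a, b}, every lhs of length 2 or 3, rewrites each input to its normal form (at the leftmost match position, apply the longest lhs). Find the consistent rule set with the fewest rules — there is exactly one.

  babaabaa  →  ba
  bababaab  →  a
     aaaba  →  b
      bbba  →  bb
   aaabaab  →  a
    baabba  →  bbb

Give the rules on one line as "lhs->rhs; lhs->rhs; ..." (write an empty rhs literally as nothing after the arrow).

aa->b; bab->a; bba->b

  | babaabaa => aaabaa => babaa => aaa => ba
  | bababaab => aabaab => bbaab => bab => a
  | aaaba => baba => aa => b
  | bbba => bb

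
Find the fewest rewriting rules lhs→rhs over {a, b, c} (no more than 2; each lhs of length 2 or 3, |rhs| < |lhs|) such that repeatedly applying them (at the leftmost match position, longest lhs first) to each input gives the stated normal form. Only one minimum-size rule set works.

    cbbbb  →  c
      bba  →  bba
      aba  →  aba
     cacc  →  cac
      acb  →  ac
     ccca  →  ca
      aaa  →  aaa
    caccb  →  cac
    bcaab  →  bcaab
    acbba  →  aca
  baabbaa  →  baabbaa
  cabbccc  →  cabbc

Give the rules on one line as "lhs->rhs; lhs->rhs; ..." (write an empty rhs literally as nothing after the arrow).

  | cbbbb => cbbb => cbb => cb => c
  | bba
  | aba
  | cacc => cac

cb->c; cc->c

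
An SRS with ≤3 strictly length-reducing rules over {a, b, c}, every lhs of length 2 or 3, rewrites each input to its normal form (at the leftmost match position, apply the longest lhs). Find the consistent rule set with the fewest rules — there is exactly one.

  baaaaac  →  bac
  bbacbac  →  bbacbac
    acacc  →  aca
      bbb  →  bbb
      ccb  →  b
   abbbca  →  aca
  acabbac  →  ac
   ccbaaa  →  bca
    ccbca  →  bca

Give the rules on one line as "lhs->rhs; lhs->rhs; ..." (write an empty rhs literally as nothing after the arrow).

aa->c; ab->a; cc->

  | baaaaac => bcaaac => bccac => bac
  | bbacbac
  | acacc => aca
  | bbb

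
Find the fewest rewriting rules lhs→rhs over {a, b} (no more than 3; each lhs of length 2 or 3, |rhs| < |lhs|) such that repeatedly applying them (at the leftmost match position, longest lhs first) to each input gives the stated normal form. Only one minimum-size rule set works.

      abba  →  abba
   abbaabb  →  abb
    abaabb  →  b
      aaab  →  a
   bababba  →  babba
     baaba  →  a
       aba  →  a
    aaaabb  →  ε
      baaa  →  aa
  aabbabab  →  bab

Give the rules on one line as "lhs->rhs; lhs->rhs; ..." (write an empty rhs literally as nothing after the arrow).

aab->; aba->a; baa->a

  | abba
  | abbaabb => ababb => abb
  | abaabb => aabb => b
  | aaab => a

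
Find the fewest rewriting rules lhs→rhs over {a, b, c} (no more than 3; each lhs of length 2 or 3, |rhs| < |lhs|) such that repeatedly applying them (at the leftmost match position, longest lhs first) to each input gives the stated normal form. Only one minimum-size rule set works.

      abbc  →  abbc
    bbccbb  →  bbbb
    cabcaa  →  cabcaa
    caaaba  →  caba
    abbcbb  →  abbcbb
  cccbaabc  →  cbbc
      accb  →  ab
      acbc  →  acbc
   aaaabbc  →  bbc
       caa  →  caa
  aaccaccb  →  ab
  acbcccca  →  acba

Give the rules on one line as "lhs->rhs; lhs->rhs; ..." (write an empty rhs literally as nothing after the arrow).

  | abbc
  | bbccbb => bbbb
  | cabcaa
  | caaaba => caba

aab->b; cc->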